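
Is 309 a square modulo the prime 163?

yes

Reduce the numerator: 309 ≡ 146 (mod 163), so (309/163) = (146/163).
Factor out 2: 146 = 2·73. Since 163 ≡ 3 (mod 8), (2/163) = -1. Now have -(73/163).
73 ≡ 1 (mod 4), so quadratic reciprocity gives (73/163) = (163/73). Reduce: 163 ≡ 17 (mod 73). Now have -(17/73).
17 ≡ 1 (mod 4), so quadratic reciprocity gives (17/73) = (73/17). Reduce: 73 ≡ 5 (mod 17). Now have -(5/17).
5 ≡ 1 (mod 4), so quadratic reciprocity gives (5/17) = (17/5). Reduce: 17 ≡ 2 (mod 5). Now have -(2/5).
Factor out 2: 2 = 2. Since 5 ≡ 5 (mod 8), (2/5) = -1. Now have (1/5).
(1/5) = 1. Collecting the sign factors: 1.
(309/163) = 1, and 163 is prime, so 309 is a quadratic residue mod 163.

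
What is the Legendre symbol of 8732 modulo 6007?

Reduce the numerator: 8732 ≡ 2725 (mod 6007), so (8732/6007) = (2725/6007).
2725 ≡ 1 (mod 4), so quadratic reciprocity gives (2725/6007) = (6007/2725). Reduce: 6007 ≡ 557 (mod 2725). Now have (557/2725).
557 ≡ 1 (mod 4), so quadratic reciprocity gives (557/2725) = (2725/557). Reduce: 2725 ≡ 497 (mod 557). Now have (497/557).
497 ≡ 1 (mod 4), so quadratic reciprocity gives (497/557) = (557/497). Reduce: 557 ≡ 60 (mod 497). Now have (60/497).
Factor out 2: 60 = 2^2·15. Since 497 ≡ 1 (mod 8), (2/497) = +1, and (2/497)^2 = +1. Now have (15/497).
497 ≡ 1 (mod 4), so quadratic reciprocity gives (15/497) = (497/15). Reduce: 497 ≡ 2 (mod 15). Now have (2/15).
Factor out 2: 2 = 2. Since 15 ≡ 7 (mod 8), (2/15) = +1. Now have (1/15).
(1/15) = 1. Collecting the sign factors: 1.

1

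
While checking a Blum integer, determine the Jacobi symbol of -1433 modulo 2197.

1

(-1433/2197)
  = (1433/2197)    [2197 ≡ 1 mod 4 ⇒ (-1/2197) = +1]
  = (2197/1433)    [QR: 1433 ≡ 1 mod 4, sign kept]
  = (764/1433)    [2197 ≡ 764 mod 1433]
  = (191/1433)    [1433 ≡ 1 mod 8 ⇒ (2/1433)^2 = +1]
  = (1433/191)    [QR: 1433 ≡ 1 mod 4, sign kept]
  = (96/191)    [1433 ≡ 96 mod 191]
  = (3/191)    [191 ≡ 7 mod 8 ⇒ (2/191)^5 = +1]
  = -(191/3)    [QR: both ≡ 3 mod 4, sign flips]
  = -(2/3)    [191 ≡ 2 mod 3]
  = (1/3)    [3 ≡ 3 mod 8 ⇒ (2/3) = -1]
  = 1    [(1/3) = 1]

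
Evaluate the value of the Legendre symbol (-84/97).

-1

Pull out -1: (-84/97) = (-1/97)·(84/97). Since 97 ≡ 1 (mod 4), (-1/97) = +1. Now have (84/97).
Factor out 2: 84 = 2^2·21. Since 97 ≡ 1 (mod 8), (2/97) = +1, and (2/97)^2 = +1. Now have (21/97).
21 ≡ 1 (mod 4), so quadratic reciprocity gives (21/97) = (97/21). Reduce: 97 ≡ 13 (mod 21). Now have (13/21).
13 ≡ 1 (mod 4), so quadratic reciprocity gives (13/21) = (21/13). Reduce: 21 ≡ 8 (mod 13). Now have (8/13).
Factor out 2: 8 = 2^3. Since 13 ≡ 5 (mod 8), (2/13) = -1, and (2/13)^3 = -1. Now have -(1/13).
(1/13) = 1. Collecting the sign factors: -1.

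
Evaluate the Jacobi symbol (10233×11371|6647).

-1

By multiplicativity, (10233·11371|6647) = (10233|6647)·(11371|6647).
First factor (10233|6647):
(10233|6647)
  = (3586|6647)    [10233 ≡ 3586 mod 6647]
  = (1793|6647)    [6647 ≡ 7 mod 8 ⇒ (2|6647) = +1]
  = (6647|1793)    [QR: 1793 ≡ 1 mod 4, sign kept]
  = (1268|1793)    [6647 ≡ 1268 mod 1793]
  = (317|1793)    [1793 ≡ 1 mod 8 ⇒ (2|1793)^2 = +1]
  = (1793|317)    [QR: 317 ≡ 1 mod 4, sign kept]
  = (208|317)    [1793 ≡ 208 mod 317]
  = (13|317)    [317 ≡ 5 mod 8 ⇒ (2|317)^4 = +1]
  = (317|13)    [QR: 13 ≡ 1 mod 4, sign kept]
  = (5|13)    [317 ≡ 5 mod 13]
  = (13|5)    [QR: 5 ≡ 1 mod 4, sign kept]
  = (3|5)    [13 ≡ 3 mod 5]
  = (5|3)    [QR: 5 ≡ 1 mod 4, sign kept]
  = (2|3)    [5 ≡ 2 mod 3]
  = -(1|3)    [3 ≡ 3 mod 8 ⇒ (2|3) = -1]
  = -1    [(1|3) = 1]
Second factor (11371|6647):
(11371|6647)
  = (4724|6647)    [11371 ≡ 4724 mod 6647]
  = (1181|6647)    [6647 ≡ 7 mod 8 ⇒ (2|6647)^2 = +1]
  = (6647|1181)    [QR: 1181 ≡ 1 mod 4, sign kept]
  = (742|1181)    [6647 ≡ 742 mod 1181]
  = -(371|1181)    [1181 ≡ 5 mod 8 ⇒ (2|1181) = -1]
  = -(1181|371)    [QR: 1181 ≡ 1 mod 4, sign kept]
  = -(68|371)    [1181 ≡ 68 mod 371]
  = -(17|371)    [371 ≡ 3 mod 8 ⇒ (2|371)^2 = +1]
  = -(371|17)    [QR: 17 ≡ 1 mod 4, sign kept]
  = -(14|17)    [371 ≡ 14 mod 17]
  = -(7|17)    [17 ≡ 1 mod 8 ⇒ (2|17) = +1]
  = -(17|7)    [QR: 17 ≡ 1 mod 4, sign kept]
  = -(3|7)    [17 ≡ 3 mod 7]
  = (7|3)    [QR: both ≡ 3 mod 4, sign flips]
  = (1|3)    [7 ≡ 1 mod 3]
  = 1    [(1|3) = 1]
Product: (-1)·(1) = -1.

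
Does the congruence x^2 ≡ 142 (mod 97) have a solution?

Reduce the numerator: 142 ≡ 45 (mod 97), so (142/97) = (45/97).
45 ≡ 1 (mod 4), so quadratic reciprocity gives (45/97) = (97/45). Reduce: 97 ≡ 7 (mod 45). Now have (7/45).
45 ≡ 1 (mod 4), so quadratic reciprocity gives (7/45) = (45/7). Reduce: 45 ≡ 3 (mod 7). Now have (3/7).
Both 3 ≡ 3 and 7 ≡ 3 (mod 4), so reciprocity gives (3/7) = -(7/3). Reduce: 7 ≡ 1 (mod 3). Now have -(1/3).
(1/3) = 1. Collecting the sign factors: -1.
The Legendre symbol is -1, so x^2 ≡ 142 (mod 97) has no solution.

no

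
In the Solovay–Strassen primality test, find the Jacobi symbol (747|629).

1

(747|629)
  = (118|629)    [747 ≡ 118 mod 629]
  = -(59|629)    [629 ≡ 5 mod 8 ⇒ (2|629) = -1]
  = -(629|59)    [QR: 629 ≡ 1 mod 4, sign kept]
  = -(39|59)    [629 ≡ 39 mod 59]
  = (59|39)    [QR: both ≡ 3 mod 4, sign flips]
  = (20|39)    [59 ≡ 20 mod 39]
  = (5|39)    [39 ≡ 7 mod 8 ⇒ (2|39)^2 = +1]
  = (39|5)    [QR: 5 ≡ 1 mod 4, sign kept]
  = (4|5)    [39 ≡ 4 mod 5]
  = (1|5)    [5 ≡ 5 mod 8 ⇒ (2|5)^2 = +1]
  = 1    [(1|5) = 1]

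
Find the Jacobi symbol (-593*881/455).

By multiplicativity, (-593·881/455) = (-593/455)·(881/455).
First factor (-593/455):
(-593/455)
  = (317/455)    [-593 ≡ 317 mod 455]
  = (455/317)    [QR: 317 ≡ 1 mod 4, sign kept]
  = (138/317)    [455 ≡ 138 mod 317]
  = -(69/317)    [317 ≡ 5 mod 8 ⇒ (2/317) = -1]
  = -(317/69)    [QR: 69 ≡ 1 mod 4, sign kept]
  = -(41/69)    [317 ≡ 41 mod 69]
  = -(69/41)    [QR: 41 ≡ 1 mod 4, sign kept]
  = -(28/41)    [69 ≡ 28 mod 41]
  = -(7/41)    [41 ≡ 1 mod 8 ⇒ (2/41)^2 = +1]
  = -(41/7)    [QR: 41 ≡ 1 mod 4, sign kept]
  = -(6/7)    [41 ≡ 6 mod 7]
  = -(3/7)    [7 ≡ 7 mod 8 ⇒ (2/7) = +1]
  = (7/3)    [QR: both ≡ 3 mod 4, sign flips]
  = (1/3)    [7 ≡ 1 mod 3]
  = 1    [(1/3) = 1]
Second factor (881/455):
(881/455)
  = (426/455)    [881 ≡ 426 mod 455]
  = (213/455)    [455 ≡ 7 mod 8 ⇒ (2/455) = +1]
  = (455/213)    [QR: 213 ≡ 1 mod 4, sign kept]
  = (29/213)    [455 ≡ 29 mod 213]
  = (213/29)    [QR: 29 ≡ 1 mod 4, sign kept]
  = (10/29)    [213 ≡ 10 mod 29]
  = -(5/29)    [29 ≡ 5 mod 8 ⇒ (2/29) = -1]
  = -(29/5)    [QR: 5 ≡ 1 mod 4, sign kept]
  = -(4/5)    [29 ≡ 4 mod 5]
  = -(1/5)    [5 ≡ 5 mod 8 ⇒ (2/5)^2 = +1]
  = -1    [(1/5) = 1]
Product: (1)·(-1) = -1.

-1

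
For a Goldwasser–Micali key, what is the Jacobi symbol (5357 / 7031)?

5357 ≡ 1 (mod 4), so quadratic reciprocity gives (5357 / 7031) = (7031 / 5357). Reduce: 7031 ≡ 1674 (mod 5357). Now have (1674 / 5357).
Factor out 2: 1674 = 2·837. Since 5357 ≡ 5 (mod 8), (2 / 5357) = -1. Now have -(837 / 5357).
837 ≡ 1 (mod 4), so quadratic reciprocity gives (837 / 5357) = (5357 / 837). Reduce: 5357 ≡ 335 (mod 837). Now have -(335 / 837).
837 ≡ 1 (mod 4), so quadratic reciprocity gives (335 / 837) = (837 / 335). Reduce: 837 ≡ 167 (mod 335). Now have -(167 / 335).
Both 167 ≡ 3 and 335 ≡ 3 (mod 4), so reciprocity gives (167 / 335) = -(335 / 167). Reduce: 335 ≡ 1 (mod 167). Now have (1 / 167).
(1 / 167) = 1. Collecting the sign factors: 1.

1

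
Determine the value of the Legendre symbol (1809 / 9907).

-1

1809 ≡ 1 (mod 4), so quadratic reciprocity gives (1809 / 9907) = (9907 / 1809). Reduce: 9907 ≡ 862 (mod 1809). Now have (862 / 1809).
Factor out 2: 862 = 2·431. Since 1809 ≡ 1 (mod 8), (2 / 1809) = +1. Now have (431 / 1809).
1809 ≡ 1 (mod 4), so quadratic reciprocity gives (431 / 1809) = (1809 / 431). Reduce: 1809 ≡ 85 (mod 431). Now have (85 / 431).
85 ≡ 1 (mod 4), so quadratic reciprocity gives (85 / 431) = (431 / 85). Reduce: 431 ≡ 6 (mod 85). Now have (6 / 85).
Factor out 2: 6 = 2·3. Since 85 ≡ 5 (mod 8), (2 / 85) = -1. Now have -(3 / 85).
85 ≡ 1 (mod 4), so quadratic reciprocity gives (3 / 85) = (85 / 3). Reduce: 85 ≡ 1 (mod 3). Now have -(1 / 3).
(1 / 3) = 1. Collecting the sign factors: -1.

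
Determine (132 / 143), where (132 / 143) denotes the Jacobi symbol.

0

(132 / 143)
  = (33 / 143)    [143 ≡ 7 mod 8 ⇒ (2 / 143)^2 = +1]
  = (143 / 33)    [QR: 33 ≡ 1 mod 4, sign kept]
  = (11 / 33)    [143 ≡ 11 mod 33]
  = (33 / 11)    [QR: 33 ≡ 1 mod 4, sign kept]
  = (0 / 11)    [33 ≡ 0 mod 11]
  = 0    [numerator 0, gcd > 1]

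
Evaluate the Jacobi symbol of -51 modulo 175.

Reduce the numerator: -51 ≡ 124 (mod 175), so (-51 / 175) = (124 / 175).
Factor out 2: 124 = 2^2·31. Since 175 ≡ 7 (mod 8), (2 / 175) = +1, and (2 / 175)^2 = +1. Now have (31 / 175).
Both 31 ≡ 3 and 175 ≡ 3 (mod 4), so reciprocity gives (31 / 175) = -(175 / 31). Reduce: 175 ≡ 20 (mod 31). Now have -(20 / 31).
Factor out 2: 20 = 2^2·5. Since 31 ≡ 7 (mod 8), (2 / 31) = +1, and (2 / 31)^2 = +1. Now have -(5 / 31).
5 ≡ 1 (mod 4), so quadratic reciprocity gives (5 / 31) = (31 / 5). Reduce: 31 ≡ 1 (mod 5). Now have -(1 / 5).
(1 / 5) = 1. Collecting the sign factors: -1.

-1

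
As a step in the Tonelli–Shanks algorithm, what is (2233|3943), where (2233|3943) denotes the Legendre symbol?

1

(2233|3943)
  = (3943|2233)    [QR: 2233 ≡ 1 mod 4, sign kept]
  = (1710|2233)    [3943 ≡ 1710 mod 2233]
  = (855|2233)    [2233 ≡ 1 mod 8 ⇒ (2|2233) = +1]
  = (2233|855)    [QR: 2233 ≡ 1 mod 4, sign kept]
  = (523|855)    [2233 ≡ 523 mod 855]
  = -(855|523)    [QR: both ≡ 3 mod 4, sign flips]
  = -(332|523)    [855 ≡ 332 mod 523]
  = -(83|523)    [523 ≡ 3 mod 8 ⇒ (2|523)^2 = +1]
  = (523|83)    [QR: both ≡ 3 mod 4, sign flips]
  = (25|83)    [523 ≡ 25 mod 83]
  = (83|25)    [QR: 25 ≡ 1 mod 4, sign kept]
  = (8|25)    [83 ≡ 8 mod 25]
  = (1|25)    [25 ≡ 1 mod 8 ⇒ (2|25)^3 = +1]
  = 1    [(1|25) = 1]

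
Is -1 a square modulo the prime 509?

yes

Reduce the numerator: -1 ≡ 508 (mod 509), so (-1/509) = (508/509).
Factor out 2: 508 = 2^2·127. Since 509 ≡ 5 (mod 8), (2/509) = -1, and (2/509)^2 = +1. Now have (127/509).
509 ≡ 1 (mod 4), so quadratic reciprocity gives (127/509) = (509/127). Reduce: 509 ≡ 1 (mod 127). Now have (1/127).
(1/127) = 1. Collecting the sign factors: 1.
(-1/509) = 1, and 509 is prime, so -1 is a quadratic residue mod 509.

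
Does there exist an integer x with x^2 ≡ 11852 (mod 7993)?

no

Reduce the numerator: 11852 ≡ 3859 (mod 7993), so (11852|7993) = (3859|7993).
7993 ≡ 1 (mod 4), so quadratic reciprocity gives (3859|7993) = (7993|3859). Reduce: 7993 ≡ 275 (mod 3859). Now have (275|3859).
Both 275 ≡ 3 and 3859 ≡ 3 (mod 4), so reciprocity gives (275|3859) = -(3859|275). Reduce: 3859 ≡ 9 (mod 275). Now have -(9|275).
9 ≡ 1 (mod 4), so quadratic reciprocity gives (9|275) = (275|9). Reduce: 275 ≡ 5 (mod 9). Now have -(5|9).
5 ≡ 1 (mod 4), so quadratic reciprocity gives (5|9) = (9|5). Reduce: 9 ≡ 4 (mod 5). Now have -(4|5).
Factor out 2: 4 = 2^2. Since 5 ≡ 5 (mod 8), (2|5) = -1, and (2|5)^2 = +1. Now have -(1|5).
(1|5) = 1. Collecting the sign factors: -1.
(11852|7993) = -1, and 7993 is prime, so 11852 is not a quadratic residue mod 7993.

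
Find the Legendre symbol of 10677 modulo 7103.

-1

(10677/7103)
  = (3574/7103)    [10677 ≡ 3574 mod 7103]
  = (1787/7103)    [7103 ≡ 7 mod 8 ⇒ (2/7103) = +1]
  = -(7103/1787)    [QR: both ≡ 3 mod 4, sign flips]
  = -(1742/1787)    [7103 ≡ 1742 mod 1787]
  = (871/1787)    [1787 ≡ 3 mod 8 ⇒ (2/1787) = -1]
  = -(1787/871)    [QR: both ≡ 3 mod 4, sign flips]
  = -(45/871)    [1787 ≡ 45 mod 871]
  = -(871/45)    [QR: 45 ≡ 1 mod 4, sign kept]
  = -(16/45)    [871 ≡ 16 mod 45]
  = -(1/45)    [45 ≡ 5 mod 8 ⇒ (2/45)^4 = +1]
  = -1    [(1/45) = 1]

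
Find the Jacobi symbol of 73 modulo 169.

1

(73 / 169)
  = (169 / 73)    [QR: 73 ≡ 1 mod 4, sign kept]
  = (23 / 73)    [169 ≡ 23 mod 73]
  = (73 / 23)    [QR: 73 ≡ 1 mod 4, sign kept]
  = (4 / 23)    [73 ≡ 4 mod 23]
  = (1 / 23)    [23 ≡ 7 mod 8 ⇒ (2 / 23)^2 = +1]
  = 1    [(1 / 23) = 1]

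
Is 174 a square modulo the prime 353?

no

(174/353)
  = (87/353)    [353 ≡ 1 mod 8 ⇒ (2/353) = +1]
  = (353/87)    [QR: 353 ≡ 1 mod 4, sign kept]
  = (5/87)    [353 ≡ 5 mod 87]
  = (87/5)    [QR: 5 ≡ 1 mod 4, sign kept]
  = (2/5)    [87 ≡ 2 mod 5]
  = -(1/5)    [5 ≡ 5 mod 8 ⇒ (2/5) = -1]
  = -1    [(1/5) = 1]
(174/353) = -1, and 353 is prime, so 174 is not a quadratic residue mod 353.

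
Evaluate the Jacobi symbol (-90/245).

(-90/245)
  = (90/245)    [245 ≡ 1 mod 4 ⇒ (-1/245) = +1]
  = -(45/245)    [245 ≡ 5 mod 8 ⇒ (2/245) = -1]
  = -(245/45)    [QR: 45 ≡ 1 mod 4, sign kept]
  = -(20/45)    [245 ≡ 20 mod 45]
  = -(5/45)    [45 ≡ 5 mod 8 ⇒ (2/45)^2 = +1]
  = -(45/5)    [QR: 5 ≡ 1 mod 4, sign kept]
  = -(0/5)    [45 ≡ 0 mod 5]
  = 0    [numerator 0, gcd > 1]

0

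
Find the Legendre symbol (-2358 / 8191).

(-2358 / 8191)
  = -(2358 / 8191)    [8191 ≡ 3 mod 4 ⇒ (-1 / 8191) = -1]
  = -(1179 / 8191)    [8191 ≡ 7 mod 8 ⇒ (2 / 8191) = +1]
  = (8191 / 1179)    [QR: both ≡ 3 mod 4, sign flips]
  = (1117 / 1179)    [8191 ≡ 1117 mod 1179]
  = (1179 / 1117)    [QR: 1117 ≡ 1 mod 4, sign kept]
  = (62 / 1117)    [1179 ≡ 62 mod 1117]
  = -(31 / 1117)    [1117 ≡ 5 mod 8 ⇒ (2 / 1117) = -1]
  = -(1117 / 31)    [QR: 1117 ≡ 1 mod 4, sign kept]
  = -(1 / 31)    [1117 ≡ 1 mod 31]
  = -1    [(1 / 31) = 1]

-1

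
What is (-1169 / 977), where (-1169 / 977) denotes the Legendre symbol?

-1

(-1169 / 977)
  = (785 / 977)    [-1169 ≡ 785 mod 977]
  = (977 / 785)    [QR: 785 ≡ 1 mod 4, sign kept]
  = (192 / 785)    [977 ≡ 192 mod 785]
  = (3 / 785)    [785 ≡ 1 mod 8 ⇒ (2 / 785)^6 = +1]
  = (785 / 3)    [QR: 785 ≡ 1 mod 4, sign kept]
  = (2 / 3)    [785 ≡ 2 mod 3]
  = -(1 / 3)    [3 ≡ 3 mod 8 ⇒ (2 / 3) = -1]
  = -1    [(1 / 3) = 1]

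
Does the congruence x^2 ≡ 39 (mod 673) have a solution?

yes

673 ≡ 1 (mod 4), so quadratic reciprocity gives (39/673) = (673/39). Reduce: 673 ≡ 10 (mod 39). Now have (10/39).
Factor out 2: 10 = 2·5. Since 39 ≡ 7 (mod 8), (2/39) = +1. Now have (5/39).
5 ≡ 1 (mod 4), so quadratic reciprocity gives (5/39) = (39/5). Reduce: 39 ≡ 4 (mod 5). Now have (4/5).
Factor out 2: 4 = 2^2. Since 5 ≡ 5 (mod 8), (2/5) = -1, and (2/5)^2 = +1. Now have (1/5).
(1/5) = 1. Collecting the sign factors: 1.
The Legendre symbol is 1, so x^2 ≡ 39 (mod 673) has solution.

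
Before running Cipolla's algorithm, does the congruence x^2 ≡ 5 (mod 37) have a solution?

5 ≡ 1 (mod 4), so quadratic reciprocity gives (5/37) = (37/5). Reduce: 37 ≡ 2 (mod 5). Now have (2/5).
Factor out 2: 2 = 2. Since 5 ≡ 5 (mod 8), (2/5) = -1. Now have -(1/5).
(1/5) = 1. Collecting the sign factors: -1.
(5/37) = -1, and 37 is prime, so 5 is not a quadratic residue mod 37.

no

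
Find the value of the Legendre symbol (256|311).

1

Factor out 2: 256 = 2^8. Since 311 ≡ 7 (mod 8), (2|311) = +1, and (2|311)^8 = +1. Now have (1|311).
(1|311) = 1. Collecting the sign factors: 1.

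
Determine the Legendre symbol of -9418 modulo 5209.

1

Pull out -1: (-9418/5209) = (-1/5209)·(9418/5209). Since 5209 ≡ 1 (mod 4), (-1/5209) = +1. Now have (9418/5209).
Reduce the numerator: 9418 ≡ 4209 (mod 5209), so (9418/5209) = (4209/5209).
4209 ≡ 1 (mod 4), so quadratic reciprocity gives (4209/5209) = (5209/4209). Reduce: 5209 ≡ 1000 (mod 4209). Now have (1000/4209).
Factor out 2: 1000 = 2^3·125. Since 4209 ≡ 1 (mod 8), (2/4209) = +1, and (2/4209)^3 = +1. Now have (125/4209).
125 ≡ 1 (mod 4), so quadratic reciprocity gives (125/4209) = (4209/125). Reduce: 4209 ≡ 84 (mod 125). Now have (84/125).
Factor out 2: 84 = 2^2·21. Since 125 ≡ 5 (mod 8), (2/125) = -1, and (2/125)^2 = +1. Now have (21/125).
21 ≡ 1 (mod 4), so quadratic reciprocity gives (21/125) = (125/21). Reduce: 125 ≡ 20 (mod 21). Now have (20/21).
Factor out 2: 20 = 2^2·5. Since 21 ≡ 5 (mod 8), (2/21) = -1, and (2/21)^2 = +1. Now have (5/21).
5 ≡ 1 (mod 4), so quadratic reciprocity gives (5/21) = (21/5). Reduce: 21 ≡ 1 (mod 5). Now have (1/5).
(1/5) = 1. Collecting the sign factors: 1.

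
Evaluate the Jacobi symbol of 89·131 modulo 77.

-1

By multiplicativity, (89·131/77) = (89/77)·(131/77).
First factor (89/77):
Reduce the numerator: 89 ≡ 12 (mod 77), so (89/77) = (12/77).
Factor out 2: 12 = 2^2·3. Since 77 ≡ 5 (mod 8), (2/77) = -1, and (2/77)^2 = +1. Now have (3/77).
77 ≡ 1 (mod 4), so quadratic reciprocity gives (3/77) = (77/3). Reduce: 77 ≡ 2 (mod 3). Now have (2/3).
Factor out 2: 2 = 2. Since 3 ≡ 3 (mod 8), (2/3) = -1. Now have -(1/3).
(1/3) = 1. Collecting the sign factors: -1.
Second factor (131/77):
Reduce the numerator: 131 ≡ 54 (mod 77), so (131/77) = (54/77).
Factor out 2: 54 = 2·27. Since 77 ≡ 5 (mod 8), (2/77) = -1. Now have -(27/77).
77 ≡ 1 (mod 4), so quadratic reciprocity gives (27/77) = (77/27). Reduce: 77 ≡ 23 (mod 27). Now have -(23/27).
Both 23 ≡ 3 and 27 ≡ 3 (mod 4), so reciprocity gives (23/27) = -(27/23). Reduce: 27 ≡ 4 (mod 23). Now have (4/23).
Factor out 2: 4 = 2^2. Since 23 ≡ 7 (mod 8), (2/23) = +1, and (2/23)^2 = +1. Now have (1/23).
(1/23) = 1. Collecting the sign factors: 1.
Product: (-1)·(1) = -1.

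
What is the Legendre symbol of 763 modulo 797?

-1

(763/797)
  = (797/763)    [QR: 797 ≡ 1 mod 4, sign kept]
  = (34/763)    [797 ≡ 34 mod 763]
  = -(17/763)    [763 ≡ 3 mod 8 ⇒ (2/763) = -1]
  = -(763/17)    [QR: 17 ≡ 1 mod 4, sign kept]
  = -(15/17)    [763 ≡ 15 mod 17]
  = -(17/15)    [QR: 17 ≡ 1 mod 4, sign kept]
  = -(2/15)    [17 ≡ 2 mod 15]
  = -(1/15)    [15 ≡ 7 mod 8 ⇒ (2/15) = +1]
  = -1    [(1/15) = 1]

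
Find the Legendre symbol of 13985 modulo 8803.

(13985 / 8803)
  = (5182 / 8803)    [13985 ≡ 5182 mod 8803]
  = -(2591 / 8803)    [8803 ≡ 3 mod 8 ⇒ (2 / 8803) = -1]
  = (8803 / 2591)    [QR: both ≡ 3 mod 4, sign flips]
  = (1030 / 2591)    [8803 ≡ 1030 mod 2591]
  = (515 / 2591)    [2591 ≡ 7 mod 8 ⇒ (2 / 2591) = +1]
  = -(2591 / 515)    [QR: both ≡ 3 mod 4, sign flips]
  = -(16 / 515)    [2591 ≡ 16 mod 515]
  = -(1 / 515)    [515 ≡ 3 mod 8 ⇒ (2 / 515)^4 = +1]
  = -1    [(1 / 515) = 1]

-1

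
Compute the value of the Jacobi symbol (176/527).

(176/527)
  = (11/527)    [527 ≡ 7 mod 8 ⇒ (2/527)^4 = +1]
  = -(527/11)    [QR: both ≡ 3 mod 4, sign flips]
  = -(10/11)    [527 ≡ 10 mod 11]
  = (5/11)    [11 ≡ 3 mod 8 ⇒ (2/11) = -1]
  = (11/5)    [QR: 5 ≡ 1 mod 4, sign kept]
  = (1/5)    [11 ≡ 1 mod 5]
  = 1    [(1/5) = 1]

1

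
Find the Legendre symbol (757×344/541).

By multiplicativity, (757·344/541) = (757/541)·(344/541).
First factor (757/541):
(757/541)
  = (216/541)    [757 ≡ 216 mod 541]
  = -(27/541)    [541 ≡ 5 mod 8 ⇒ (2/541)^3 = -1]
  = -(541/27)    [QR: 541 ≡ 1 mod 4, sign kept]
  = -(1/27)    [541 ≡ 1 mod 27]
  = -1    [(1/27) = 1]
Second factor (344/541):
(344/541)
  = -(43/541)    [541 ≡ 5 mod 8 ⇒ (2/541)^3 = -1]
  = -(541/43)    [QR: 541 ≡ 1 mod 4, sign kept]
  = -(25/43)    [541 ≡ 25 mod 43]
  = -(43/25)    [QR: 25 ≡ 1 mod 4, sign kept]
  = -(18/25)    [43 ≡ 18 mod 25]
  = -(9/25)    [25 ≡ 1 mod 8 ⇒ (2/25) = +1]
  = -(25/9)    [QR: 9 ≡ 1 mod 4, sign kept]
  = -(7/9)    [25 ≡ 7 mod 9]
  = -(9/7)    [QR: 9 ≡ 1 mod 4, sign kept]
  = -(2/7)    [9 ≡ 2 mod 7]
  = -(1/7)    [7 ≡ 7 mod 8 ⇒ (2/7) = +1]
  = -1    [(1/7) = 1]
Product: (-1)·(-1) = 1.

1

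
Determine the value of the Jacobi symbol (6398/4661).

-1

(6398/4661)
  = (1737/4661)    [6398 ≡ 1737 mod 4661]
  = (4661/1737)    [QR: 1737 ≡ 1 mod 4, sign kept]
  = (1187/1737)    [4661 ≡ 1187 mod 1737]
  = (1737/1187)    [QR: 1737 ≡ 1 mod 4, sign kept]
  = (550/1187)    [1737 ≡ 550 mod 1187]
  = -(275/1187)    [1187 ≡ 3 mod 8 ⇒ (2/1187) = -1]
  = (1187/275)    [QR: both ≡ 3 mod 4, sign flips]
  = (87/275)    [1187 ≡ 87 mod 275]
  = -(275/87)    [QR: both ≡ 3 mod 4, sign flips]
  = -(14/87)    [275 ≡ 14 mod 87]
  = -(7/87)    [87 ≡ 7 mod 8 ⇒ (2/87) = +1]
  = (87/7)    [QR: both ≡ 3 mod 4, sign flips]
  = (3/7)    [87 ≡ 3 mod 7]
  = -(7/3)    [QR: both ≡ 3 mod 4, sign flips]
  = -(1/3)    [7 ≡ 1 mod 3]
  = -1    [(1/3) = 1]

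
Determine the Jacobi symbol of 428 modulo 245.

Reduce the numerator: 428 ≡ 183 (mod 245), so (428|245) = (183|245).
245 ≡ 1 (mod 4), so quadratic reciprocity gives (183|245) = (245|183). Reduce: 245 ≡ 62 (mod 183). Now have (62|183).
Factor out 2: 62 = 2·31. Since 183 ≡ 7 (mod 8), (2|183) = +1. Now have (31|183).
Both 31 ≡ 3 and 183 ≡ 3 (mod 4), so reciprocity gives (31|183) = -(183|31). Reduce: 183 ≡ 28 (mod 31). Now have -(28|31).
Factor out 2: 28 = 2^2·7. Since 31 ≡ 7 (mod 8), (2|31) = +1, and (2|31)^2 = +1. Now have -(7|31).
Both 7 ≡ 3 and 31 ≡ 3 (mod 4), so reciprocity gives (7|31) = -(31|7). Reduce: 31 ≡ 3 (mod 7). Now have (3|7).
Both 3 ≡ 3 and 7 ≡ 3 (mod 4), so reciprocity gives (3|7) = -(7|3). Reduce: 7 ≡ 1 (mod 3). Now have -(1|3).
(1|3) = 1. Collecting the sign factors: -1.

-1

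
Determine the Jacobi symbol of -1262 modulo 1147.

Reduce the numerator: -1262 ≡ 1032 (mod 1147), so (-1262 / 1147) = (1032 / 1147).
Factor out 2: 1032 = 2^3·129. Since 1147 ≡ 3 (mod 8), (2 / 1147) = -1, and (2 / 1147)^3 = -1. Now have -(129 / 1147).
129 ≡ 1 (mod 4), so quadratic reciprocity gives (129 / 1147) = (1147 / 129). Reduce: 1147 ≡ 115 (mod 129). Now have -(115 / 129).
129 ≡ 1 (mod 4), so quadratic reciprocity gives (115 / 129) = (129 / 115). Reduce: 129 ≡ 14 (mod 115). Now have -(14 / 115).
Factor out 2: 14 = 2·7. Since 115 ≡ 3 (mod 8), (2 / 115) = -1. Now have (7 / 115).
Both 7 ≡ 3 and 115 ≡ 3 (mod 4), so reciprocity gives (7 / 115) = -(115 / 7). Reduce: 115 ≡ 3 (mod 7). Now have -(3 / 7).
Both 3 ≡ 3 and 7 ≡ 3 (mod 4), so reciprocity gives (3 / 7) = -(7 / 3). Reduce: 7 ≡ 1 (mod 3). Now have (1 / 3).
(1 / 3) = 1. Collecting the sign factors: 1.

1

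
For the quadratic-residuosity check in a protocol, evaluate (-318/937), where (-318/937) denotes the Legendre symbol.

(-318/937)
  = (619/937)    [-318 ≡ 619 mod 937]
  = (937/619)    [QR: 937 ≡ 1 mod 4, sign kept]
  = (318/619)    [937 ≡ 318 mod 619]
  = -(159/619)    [619 ≡ 3 mod 8 ⇒ (2/619) = -1]
  = (619/159)    [QR: both ≡ 3 mod 4, sign flips]
  = (142/159)    [619 ≡ 142 mod 159]
  = (71/159)    [159 ≡ 7 mod 8 ⇒ (2/159) = +1]
  = -(159/71)    [QR: both ≡ 3 mod 4, sign flips]
  = -(17/71)    [159 ≡ 17 mod 71]
  = -(71/17)    [QR: 17 ≡ 1 mod 4, sign kept]
  = -(3/17)    [71 ≡ 3 mod 17]
  = -(17/3)    [QR: 17 ≡ 1 mod 4, sign kept]
  = -(2/3)    [17 ≡ 2 mod 3]
  = (1/3)    [3 ≡ 3 mod 8 ⇒ (2/3) = -1]
  = 1    [(1/3) = 1]

1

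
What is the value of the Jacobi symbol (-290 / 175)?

(-290 / 175)
  = (60 / 175)    [-290 ≡ 60 mod 175]
  = (15 / 175)    [175 ≡ 7 mod 8 ⇒ (2 / 175)^2 = +1]
  = -(175 / 15)    [QR: both ≡ 3 mod 4, sign flips]
  = -(10 / 15)    [175 ≡ 10 mod 15]
  = -(5 / 15)    [15 ≡ 7 mod 8 ⇒ (2 / 15) = +1]
  = -(15 / 5)    [QR: 5 ≡ 1 mod 4, sign kept]
  = -(0 / 5)    [15 ≡ 0 mod 5]
  = 0    [numerator 0, gcd > 1]

0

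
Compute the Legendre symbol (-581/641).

(-581/641)
  = (581/641)    [641 ≡ 1 mod 4 ⇒ (-1/641) = +1]
  = (641/581)    [QR: 581 ≡ 1 mod 4, sign kept]
  = (60/581)    [641 ≡ 60 mod 581]
  = (15/581)    [581 ≡ 5 mod 8 ⇒ (2/581)^2 = +1]
  = (581/15)    [QR: 581 ≡ 1 mod 4, sign kept]
  = (11/15)    [581 ≡ 11 mod 15]
  = -(15/11)    [QR: both ≡ 3 mod 4, sign flips]
  = -(4/11)    [15 ≡ 4 mod 11]
  = -(1/11)    [11 ≡ 3 mod 8 ⇒ (2/11)^2 = +1]
  = -1    [(1/11) = 1]

-1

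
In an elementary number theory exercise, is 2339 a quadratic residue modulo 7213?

7213 ≡ 1 (mod 4), so quadratic reciprocity gives (2339/7213) = (7213/2339). Reduce: 7213 ≡ 196 (mod 2339). Now have (196/2339).
Factor out 2: 196 = 2^2·49. Since 2339 ≡ 3 (mod 8), (2/2339) = -1, and (2/2339)^2 = +1. Now have (49/2339).
49 ≡ 1 (mod 4), so quadratic reciprocity gives (49/2339) = (2339/49). Reduce: 2339 ≡ 36 (mod 49). Now have (36/49).
Factor out 2: 36 = 2^2·9. Since 49 ≡ 1 (mod 8), (2/49) = +1, and (2/49)^2 = +1. Now have (9/49).
9 ≡ 1 (mod 4), so quadratic reciprocity gives (9/49) = (49/9). Reduce: 49 ≡ 4 (mod 9). Now have (4/9).
Factor out 2: 4 = 2^2. Since 9 ≡ 1 (mod 8), (2/9) = +1, and (2/9)^2 = +1. Now have (1/9).
(1/9) = 1. Collecting the sign factors: 1.
(2339/7213) = 1, and 7213 is prime, so 2339 is a quadratic residue mod 7213.

yes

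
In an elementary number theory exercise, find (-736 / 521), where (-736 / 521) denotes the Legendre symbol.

Reduce the numerator: -736 ≡ 306 (mod 521), so (-736 / 521) = (306 / 521).
Factor out 2: 306 = 2·153. Since 521 ≡ 1 (mod 8), (2 / 521) = +1. Now have (153 / 521).
153 ≡ 1 (mod 4), so quadratic reciprocity gives (153 / 521) = (521 / 153). Reduce: 521 ≡ 62 (mod 153). Now have (62 / 153).
Factor out 2: 62 = 2·31. Since 153 ≡ 1 (mod 8), (2 / 153) = +1. Now have (31 / 153).
153 ≡ 1 (mod 4), so quadratic reciprocity gives (31 / 153) = (153 / 31). Reduce: 153 ≡ 29 (mod 31). Now have (29 / 31).
29 ≡ 1 (mod 4), so quadratic reciprocity gives (29 / 31) = (31 / 29). Reduce: 31 ≡ 2 (mod 29). Now have (2 / 29).
Factor out 2: 2 = 2. Since 29 ≡ 5 (mod 8), (2 / 29) = -1. Now have -(1 / 29).
(1 / 29) = 1. Collecting the sign factors: -1.

-1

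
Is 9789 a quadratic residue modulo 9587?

(9789/9587)
  = (202/9587)    [9789 ≡ 202 mod 9587]
  = -(101/9587)    [9587 ≡ 3 mod 8 ⇒ (2/9587) = -1]
  = -(9587/101)    [QR: 101 ≡ 1 mod 4, sign kept]
  = -(93/101)    [9587 ≡ 93 mod 101]
  = -(101/93)    [QR: 93 ≡ 1 mod 4, sign kept]
  = -(8/93)    [101 ≡ 8 mod 93]
  = (1/93)    [93 ≡ 5 mod 8 ⇒ (2/93)^3 = -1]
  = 1    [(1/93) = 1]
The Legendre symbol is 1, so x^2 ≡ 9789 (mod 9587) has solution.

yes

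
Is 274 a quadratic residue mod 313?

Factor out 2: 274 = 2·137. Since 313 ≡ 1 (mod 8), (2/313) = +1. Now have (137/313).
137 ≡ 1 (mod 4), so quadratic reciprocity gives (137/313) = (313/137). Reduce: 313 ≡ 39 (mod 137). Now have (39/137).
137 ≡ 1 (mod 4), so quadratic reciprocity gives (39/137) = (137/39). Reduce: 137 ≡ 20 (mod 39). Now have (20/39).
Factor out 2: 20 = 2^2·5. Since 39 ≡ 7 (mod 8), (2/39) = +1, and (2/39)^2 = +1. Now have (5/39).
5 ≡ 1 (mod 4), so quadratic reciprocity gives (5/39) = (39/5). Reduce: 39 ≡ 4 (mod 5). Now have (4/5).
Factor out 2: 4 = 2^2. Since 5 ≡ 5 (mod 8), (2/5) = -1, and (2/5)^2 = +1. Now have (1/5).
(1/5) = 1. Collecting the sign factors: 1.
(274/313) = 1, and 313 is prime, so 274 is a quadratic residue mod 313.

yes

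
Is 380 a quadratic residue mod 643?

yes

Factor out 2: 380 = 2^2·95. Since 643 ≡ 3 (mod 8), (2/643) = -1, and (2/643)^2 = +1. Now have (95/643).
Both 95 ≡ 3 and 643 ≡ 3 (mod 4), so reciprocity gives (95/643) = -(643/95). Reduce: 643 ≡ 73 (mod 95). Now have -(73/95).
73 ≡ 1 (mod 4), so quadratic reciprocity gives (73/95) = (95/73). Reduce: 95 ≡ 22 (mod 73). Now have -(22/73).
Factor out 2: 22 = 2·11. Since 73 ≡ 1 (mod 8), (2/73) = +1. Now have -(11/73).
73 ≡ 1 (mod 4), so quadratic reciprocity gives (11/73) = (73/11). Reduce: 73 ≡ 7 (mod 11). Now have -(7/11).
Both 7 ≡ 3 and 11 ≡ 3 (mod 4), so reciprocity gives (7/11) = -(11/7). Reduce: 11 ≡ 4 (mod 7). Now have (4/7).
Factor out 2: 4 = 2^2. Since 7 ≡ 7 (mod 8), (2/7) = +1, and (2/7)^2 = +1. Now have (1/7).
(1/7) = 1. Collecting the sign factors: 1.
The Legendre symbol is 1, so x^2 ≡ 380 (mod 643) has solution.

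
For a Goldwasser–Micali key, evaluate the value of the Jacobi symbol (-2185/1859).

Reduce the numerator: -2185 ≡ 1533 (mod 1859), so (-2185/1859) = (1533/1859).
1533 ≡ 1 (mod 4), so quadratic reciprocity gives (1533/1859) = (1859/1533). Reduce: 1859 ≡ 326 (mod 1533). Now have (326/1533).
Factor out 2: 326 = 2·163. Since 1533 ≡ 5 (mod 8), (2/1533) = -1. Now have -(163/1533).
1533 ≡ 1 (mod 4), so quadratic reciprocity gives (163/1533) = (1533/163). Reduce: 1533 ≡ 66 (mod 163). Now have -(66/163).
Factor out 2: 66 = 2·33. Since 163 ≡ 3 (mod 8), (2/163) = -1. Now have (33/163).
33 ≡ 1 (mod 4), so quadratic reciprocity gives (33/163) = (163/33). Reduce: 163 ≡ 31 (mod 33). Now have (31/33).
33 ≡ 1 (mod 4), so quadratic reciprocity gives (31/33) = (33/31). Reduce: 33 ≡ 2 (mod 31). Now have (2/31).
Factor out 2: 2 = 2. Since 31 ≡ 7 (mod 8), (2/31) = +1. Now have (1/31).
(1/31) = 1. Collecting the sign factors: 1.

1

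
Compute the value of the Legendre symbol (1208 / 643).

Reduce the numerator: 1208 ≡ 565 (mod 643), so (1208 / 643) = (565 / 643).
565 ≡ 1 (mod 4), so quadratic reciprocity gives (565 / 643) = (643 / 565). Reduce: 643 ≡ 78 (mod 565). Now have (78 / 565).
Factor out 2: 78 = 2·39. Since 565 ≡ 5 (mod 8), (2 / 565) = -1. Now have -(39 / 565).
565 ≡ 1 (mod 4), so quadratic reciprocity gives (39 / 565) = (565 / 39). Reduce: 565 ≡ 19 (mod 39). Now have -(19 / 39).
Both 19 ≡ 3 and 39 ≡ 3 (mod 4), so reciprocity gives (19 / 39) = -(39 / 19). Reduce: 39 ≡ 1 (mod 19). Now have (1 / 19).
(1 / 19) = 1. Collecting the sign factors: 1.

1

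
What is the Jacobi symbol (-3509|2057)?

0

(-3509|2057)
  = (605|2057)    [-3509 ≡ 605 mod 2057]
  = (2057|605)    [QR: 605 ≡ 1 mod 4, sign kept]
  = (242|605)    [2057 ≡ 242 mod 605]
  = -(121|605)    [605 ≡ 5 mod 8 ⇒ (2|605) = -1]
  = -(605|121)    [QR: 121 ≡ 1 mod 4, sign kept]
  = -(0|121)    [605 ≡ 0 mod 121]
  = 0    [numerator 0, gcd > 1]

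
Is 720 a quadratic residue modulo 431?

yes

Reduce the numerator: 720 ≡ 289 (mod 431), so (720/431) = (289/431).
289 ≡ 1 (mod 4), so quadratic reciprocity gives (289/431) = (431/289). Reduce: 431 ≡ 142 (mod 289). Now have (142/289).
Factor out 2: 142 = 2·71. Since 289 ≡ 1 (mod 8), (2/289) = +1. Now have (71/289).
289 ≡ 1 (mod 4), so quadratic reciprocity gives (71/289) = (289/71). Reduce: 289 ≡ 5 (mod 71). Now have (5/71).
5 ≡ 1 (mod 4), so quadratic reciprocity gives (5/71) = (71/5). Reduce: 71 ≡ 1 (mod 5). Now have (1/5).
(1/5) = 1. Collecting the sign factors: 1.
The Legendre symbol is 1, so x^2 ≡ 720 (mod 431) has solution.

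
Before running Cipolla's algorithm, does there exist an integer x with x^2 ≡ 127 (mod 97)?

no

(127/97)
  = (30/97)    [127 ≡ 30 mod 97]
  = (15/97)    [97 ≡ 1 mod 8 ⇒ (2/97) = +1]
  = (97/15)    [QR: 97 ≡ 1 mod 4, sign kept]
  = (7/15)    [97 ≡ 7 mod 15]
  = -(15/7)    [QR: both ≡ 3 mod 4, sign flips]
  = -(1/7)    [15 ≡ 1 mod 7]
  = -1    [(1/7) = 1]
The Legendre symbol is -1, so x^2 ≡ 127 (mod 97) has no solution.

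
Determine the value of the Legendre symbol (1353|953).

(1353|953)
  = (400|953)    [1353 ≡ 400 mod 953]
  = (25|953)    [953 ≡ 1 mod 8 ⇒ (2|953)^4 = +1]
  = (953|25)    [QR: 25 ≡ 1 mod 4, sign kept]
  = (3|25)    [953 ≡ 3 mod 25]
  = (25|3)    [QR: 25 ≡ 1 mod 4, sign kept]
  = (1|3)    [25 ≡ 1 mod 3]
  = 1    [(1|3) = 1]

1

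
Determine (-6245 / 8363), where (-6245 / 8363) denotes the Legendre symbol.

(-6245 / 8363)
  = (2118 / 8363)    [-6245 ≡ 2118 mod 8363]
  = -(1059 / 8363)    [8363 ≡ 3 mod 8 ⇒ (2 / 8363) = -1]
  = (8363 / 1059)    [QR: both ≡ 3 mod 4, sign flips]
  = (950 / 1059)    [8363 ≡ 950 mod 1059]
  = -(475 / 1059)    [1059 ≡ 3 mod 8 ⇒ (2 / 1059) = -1]
  = (1059 / 475)    [QR: both ≡ 3 mod 4, sign flips]
  = (109 / 475)    [1059 ≡ 109 mod 475]
  = (475 / 109)    [QR: 109 ≡ 1 mod 4, sign kept]
  = (39 / 109)    [475 ≡ 39 mod 109]
  = (109 / 39)    [QR: 109 ≡ 1 mod 4, sign kept]
  = (31 / 39)    [109 ≡ 31 mod 39]
  = -(39 / 31)    [QR: both ≡ 3 mod 4, sign flips]
  = -(8 / 31)    [39 ≡ 8 mod 31]
  = -(1 / 31)    [31 ≡ 7 mod 8 ⇒ (2 / 31)^3 = +1]
  = -1    [(1 / 31) = 1]

-1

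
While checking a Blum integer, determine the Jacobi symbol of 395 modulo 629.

1

(395|629)
  = (629|395)    [QR: 629 ≡ 1 mod 4, sign kept]
  = (234|395)    [629 ≡ 234 mod 395]
  = -(117|395)    [395 ≡ 3 mod 8 ⇒ (2|395) = -1]
  = -(395|117)    [QR: 117 ≡ 1 mod 4, sign kept]
  = -(44|117)    [395 ≡ 44 mod 117]
  = -(11|117)    [117 ≡ 5 mod 8 ⇒ (2|117)^2 = +1]
  = -(117|11)    [QR: 117 ≡ 1 mod 4, sign kept]
  = -(7|11)    [117 ≡ 7 mod 11]
  = (11|7)    [QR: both ≡ 3 mod 4, sign flips]
  = (4|7)    [11 ≡ 4 mod 7]
  = (1|7)    [7 ≡ 7 mod 8 ⇒ (2|7)^2 = +1]
  = 1    [(1|7) = 1]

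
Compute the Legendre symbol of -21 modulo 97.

(-21|97)
  = (76|97)    [-21 ≡ 76 mod 97]
  = (19|97)    [97 ≡ 1 mod 8 ⇒ (2|97)^2 = +1]
  = (97|19)    [QR: 97 ≡ 1 mod 4, sign kept]
  = (2|19)    [97 ≡ 2 mod 19]
  = -(1|19)    [19 ≡ 3 mod 8 ⇒ (2|19) = -1]
  = -1    [(1|19) = 1]

-1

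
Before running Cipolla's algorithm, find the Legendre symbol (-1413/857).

(-1413/857)
  = (1413/857)    [857 ≡ 1 mod 4 ⇒ (-1/857) = +1]
  = (556/857)    [1413 ≡ 556 mod 857]
  = (139/857)    [857 ≡ 1 mod 8 ⇒ (2/857)^2 = +1]
  = (857/139)    [QR: 857 ≡ 1 mod 4, sign kept]
  = (23/139)    [857 ≡ 23 mod 139]
  = -(139/23)    [QR: both ≡ 3 mod 4, sign flips]
  = -(1/23)    [139 ≡ 1 mod 23]
  = -1    [(1/23) = 1]

-1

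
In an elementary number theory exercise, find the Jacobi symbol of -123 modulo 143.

-1

Pull out -1: (-123 / 143) = (-1 / 143)·(123 / 143). Since 143 ≡ 3 (mod 4), (-1 / 143) = -1. Now have -(123 / 143).
Both 123 ≡ 3 and 143 ≡ 3 (mod 4), so reciprocity gives (123 / 143) = -(143 / 123). Reduce: 143 ≡ 20 (mod 123). Now have (20 / 123).
Factor out 2: 20 = 2^2·5. Since 123 ≡ 3 (mod 8), (2 / 123) = -1, and (2 / 123)^2 = +1. Now have (5 / 123).
5 ≡ 1 (mod 4), so quadratic reciprocity gives (5 / 123) = (123 / 5). Reduce: 123 ≡ 3 (mod 5). Now have (3 / 5).
5 ≡ 1 (mod 4), so quadratic reciprocity gives (3 / 5) = (5 / 3). Reduce: 5 ≡ 2 (mod 3). Now have (2 / 3).
Factor out 2: 2 = 2. Since 3 ≡ 3 (mod 8), (2 / 3) = -1. Now have -(1 / 3).
(1 / 3) = 1. Collecting the sign factors: -1.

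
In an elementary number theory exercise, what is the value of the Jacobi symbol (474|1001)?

Factor out 2: 474 = 2·237. Since 1001 ≡ 1 (mod 8), (2|1001) = +1. Now have (237|1001).
237 ≡ 1 (mod 4), so quadratic reciprocity gives (237|1001) = (1001|237). Reduce: 1001 ≡ 53 (mod 237). Now have (53|237).
53 ≡ 1 (mod 4), so quadratic reciprocity gives (53|237) = (237|53). Reduce: 237 ≡ 25 (mod 53). Now have (25|53).
25 ≡ 1 (mod 4), so quadratic reciprocity gives (25|53) = (53|25). Reduce: 53 ≡ 3 (mod 25). Now have (3|25).
25 ≡ 1 (mod 4), so quadratic reciprocity gives (3|25) = (25|3). Reduce: 25 ≡ 1 (mod 3). Now have (1|3).
(1|3) = 1. Collecting the sign factors: 1.

1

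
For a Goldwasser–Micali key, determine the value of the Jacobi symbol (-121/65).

1

Pull out -1: (-121/65) = (-1/65)·(121/65). Since 65 ≡ 1 (mod 4), (-1/65) = +1. Now have (121/65).
Reduce the numerator: 121 ≡ 56 (mod 65), so (121/65) = (56/65).
Factor out 2: 56 = 2^3·7. Since 65 ≡ 1 (mod 8), (2/65) = +1, and (2/65)^3 = +1. Now have (7/65).
65 ≡ 1 (mod 4), so quadratic reciprocity gives (7/65) = (65/7). Reduce: 65 ≡ 2 (mod 7). Now have (2/7).
Factor out 2: 2 = 2. Since 7 ≡ 7 (mod 8), (2/7) = +1. Now have (1/7).
(1/7) = 1. Collecting the sign factors: 1.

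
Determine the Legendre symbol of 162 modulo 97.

1

(162/97)
  = (65/97)    [162 ≡ 65 mod 97]
  = (97/65)    [QR: 65 ≡ 1 mod 4, sign kept]
  = (32/65)    [97 ≡ 32 mod 65]
  = (1/65)    [65 ≡ 1 mod 8 ⇒ (2/65)^5 = +1]
  = 1    [(1/65) = 1]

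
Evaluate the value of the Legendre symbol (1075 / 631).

1

Reduce the numerator: 1075 ≡ 444 (mod 631), so (1075 / 631) = (444 / 631).
Factor out 2: 444 = 2^2·111. Since 631 ≡ 7 (mod 8), (2 / 631) = +1, and (2 / 631)^2 = +1. Now have (111 / 631).
Both 111 ≡ 3 and 631 ≡ 3 (mod 4), so reciprocity gives (111 / 631) = -(631 / 111). Reduce: 631 ≡ 76 (mod 111). Now have -(76 / 111).
Factor out 2: 76 = 2^2·19. Since 111 ≡ 7 (mod 8), (2 / 111) = +1, and (2 / 111)^2 = +1. Now have -(19 / 111).
Both 19 ≡ 3 and 111 ≡ 3 (mod 4), so reciprocity gives (19 / 111) = -(111 / 19). Reduce: 111 ≡ 16 (mod 19). Now have (16 / 19).
Factor out 2: 16 = 2^4. Since 19 ≡ 3 (mod 8), (2 / 19) = -1, and (2 / 19)^4 = +1. Now have (1 / 19).
(1 / 19) = 1. Collecting the sign factors: 1.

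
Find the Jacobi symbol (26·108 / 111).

By multiplicativity, (26·108 / 111) = (26 / 111)·(108 / 111).
First factor (26 / 111):
(26 / 111)
  = (13 / 111)    [111 ≡ 7 mod 8 ⇒ (2 / 111) = +1]
  = (111 / 13)    [QR: 13 ≡ 1 mod 4, sign kept]
  = (7 / 13)    [111 ≡ 7 mod 13]
  = (13 / 7)    [QR: 13 ≡ 1 mod 4, sign kept]
  = (6 / 7)    [13 ≡ 6 mod 7]
  = (3 / 7)    [7 ≡ 7 mod 8 ⇒ (2 / 7) = +1]
  = -(7 / 3)    [QR: both ≡ 3 mod 4, sign flips]
  = -(1 / 3)    [7 ≡ 1 mod 3]
  = -1    [(1 / 3) = 1]
Second factor (108 / 111):
(108 / 111)
  = (27 / 111)    [111 ≡ 7 mod 8 ⇒ (2 / 111)^2 = +1]
  = -(111 / 27)    [QR: both ≡ 3 mod 4, sign flips]
  = -(3 / 27)    [111 ≡ 3 mod 27]
  = (27 / 3)    [QR: both ≡ 3 mod 4, sign flips]
  = (0 / 3)    [27 ≡ 0 mod 3]
  = 0    [numerator 0, gcd > 1]
Product: (-1)·(0) = 0.

0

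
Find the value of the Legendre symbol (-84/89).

1

(-84/89)
  = (5/89)    [-84 ≡ 5 mod 89]
  = (89/5)    [QR: 5 ≡ 1 mod 4, sign kept]
  = (4/5)    [89 ≡ 4 mod 5]
  = (1/5)    [5 ≡ 5 mod 8 ⇒ (2/5)^2 = +1]
  = 1    [(1/5) = 1]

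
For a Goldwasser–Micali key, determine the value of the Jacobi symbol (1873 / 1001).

1

(1873 / 1001)
  = (872 / 1001)    [1873 ≡ 872 mod 1001]
  = (109 / 1001)    [1001 ≡ 1 mod 8 ⇒ (2 / 1001)^3 = +1]
  = (1001 / 109)    [QR: 109 ≡ 1 mod 4, sign kept]
  = (20 / 109)    [1001 ≡ 20 mod 109]
  = (5 / 109)    [109 ≡ 5 mod 8 ⇒ (2 / 109)^2 = +1]
  = (109 / 5)    [QR: 5 ≡ 1 mod 4, sign kept]
  = (4 / 5)    [109 ≡ 4 mod 5]
  = (1 / 5)    [5 ≡ 5 mod 8 ⇒ (2 / 5)^2 = +1]
  = 1    [(1 / 5) = 1]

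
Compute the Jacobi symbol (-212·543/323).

By multiplicativity, (-212·543/323) = (-212/323)·(543/323).
First factor (-212/323):
(-212/323)
  = -(212/323)    [323 ≡ 3 mod 4 ⇒ (-1/323) = -1]
  = -(53/323)    [323 ≡ 3 mod 8 ⇒ (2/323)^2 = +1]
  = -(323/53)    [QR: 53 ≡ 1 mod 4, sign kept]
  = -(5/53)    [323 ≡ 5 mod 53]
  = -(53/5)    [QR: 5 ≡ 1 mod 4, sign kept]
  = -(3/5)    [53 ≡ 3 mod 5]
  = -(5/3)    [QR: 5 ≡ 1 mod 4, sign kept]
  = -(2/3)    [5 ≡ 2 mod 3]
  = (1/3)    [3 ≡ 3 mod 8 ⇒ (2/3) = -1]
  = 1    [(1/3) = 1]
Second factor (543/323):
(543/323)
  = (220/323)    [543 ≡ 220 mod 323]
  = (55/323)    [323 ≡ 3 mod 8 ⇒ (2/323)^2 = +1]
  = -(323/55)    [QR: both ≡ 3 mod 4, sign flips]
  = -(48/55)    [323 ≡ 48 mod 55]
  = -(3/55)    [55 ≡ 7 mod 8 ⇒ (2/55)^4 = +1]
  = (55/3)    [QR: both ≡ 3 mod 4, sign flips]
  = (1/3)    [55 ≡ 1 mod 3]
  = 1    [(1/3) = 1]
Product: (1)·(1) = 1.

1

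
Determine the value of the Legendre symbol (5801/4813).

1

(5801/4813)
  = (988/4813)    [5801 ≡ 988 mod 4813]
  = (247/4813)    [4813 ≡ 5 mod 8 ⇒ (2/4813)^2 = +1]
  = (4813/247)    [QR: 4813 ≡ 1 mod 4, sign kept]
  = (120/247)    [4813 ≡ 120 mod 247]
  = (15/247)    [247 ≡ 7 mod 8 ⇒ (2/247)^3 = +1]
  = -(247/15)    [QR: both ≡ 3 mod 4, sign flips]
  = -(7/15)    [247 ≡ 7 mod 15]
  = (15/7)    [QR: both ≡ 3 mod 4, sign flips]
  = (1/7)    [15 ≡ 1 mod 7]
  = 1    [(1/7) = 1]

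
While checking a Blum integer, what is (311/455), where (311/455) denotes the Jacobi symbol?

-1

Both 311 ≡ 3 and 455 ≡ 3 (mod 4), so reciprocity gives (311/455) = -(455/311). Reduce: 455 ≡ 144 (mod 311). Now have -(144/311).
Factor out 2: 144 = 2^4·9. Since 311 ≡ 7 (mod 8), (2/311) = +1, and (2/311)^4 = +1. Now have -(9/311).
9 ≡ 1 (mod 4), so quadratic reciprocity gives (9/311) = (311/9). Reduce: 311 ≡ 5 (mod 9). Now have -(5/9).
5 ≡ 1 (mod 4), so quadratic reciprocity gives (5/9) = (9/5). Reduce: 9 ≡ 4 (mod 5). Now have -(4/5).
Factor out 2: 4 = 2^2. Since 5 ≡ 5 (mod 8), (2/5) = -1, and (2/5)^2 = +1. Now have -(1/5).
(1/5) = 1. Collecting the sign factors: -1.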